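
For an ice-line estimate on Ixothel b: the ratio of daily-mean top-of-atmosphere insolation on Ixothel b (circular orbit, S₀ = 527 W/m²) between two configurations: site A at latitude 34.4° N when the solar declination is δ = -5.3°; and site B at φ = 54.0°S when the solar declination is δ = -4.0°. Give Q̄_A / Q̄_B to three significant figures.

Q̄_A / Q̄_B ≈ 1.09

— Configuration A (φ=+34.4°):
cos H₀ = −tan(+34.4°) tan(-5.300°) = 0.0635, H₀ = 1.5072 rad.
Bracket: H₀ sin φ sin δ + cos φ cos δ sin H₀ = 1.5072×0.56497×-0.09237 + 0.82511×0.99572×0.99798 = -0.078655 + 0.819919 = 0.741264.
Q̄ = (S₀/π) × [bracket] = (527/π) × 0.741264 = 124.35 W/m².
— Configuration B (φ=-54.0°):
cos H₀ = −tan(-54.0°) tan(-4.000°) = -0.0962, H₀ = 1.6672 rad.
Bracket: H₀ sin φ sin δ + cos φ cos δ sin H₀ = 1.6672×-0.80902×-0.06976 + 0.58779×0.99756×0.99536 = 0.094092 + 0.583635 = 0.677727.
Q̄ = (S₀/π) × [bracket] = (527/π) × 0.677727 = 113.69 W/m².
Ratio Q̄_A / Q̄_B = 124.35 / 113.69 = 1.094.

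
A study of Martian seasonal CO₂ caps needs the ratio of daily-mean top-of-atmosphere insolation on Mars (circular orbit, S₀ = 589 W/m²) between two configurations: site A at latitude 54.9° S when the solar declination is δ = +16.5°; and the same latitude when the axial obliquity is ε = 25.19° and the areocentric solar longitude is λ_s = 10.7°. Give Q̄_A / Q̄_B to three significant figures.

Q̄_A / Q̄_B ≈ 0.497

— Configuration A (φ=-54.9°):
cos H₀ = −tan(-54.9°) tan(+16.500°) = 0.4215, H₀ = 1.1357 rad.
Bracket: H₀ sin φ sin δ + cos φ cos δ sin H₀ = 1.1357×-0.81815×0.28402 + 0.57501×0.95882×0.90684 = -0.263904 + 0.499969 = 0.236065.
Q̄ = (S₀/π) × [bracket] = (589/π) × 0.236065 = 44.259 W/m².
— Configuration B (φ=-54.9°):
sin δ = sin 25.19° × sin 10.7° = 0.07902, so δ = +4.532°.
cos H₀ = −tan(-54.9°) tan(+4.532°) = 0.1128, H₀ = 1.4578 rad.
Bracket: H₀ sin φ sin δ + cos φ cos δ sin H₀ = 1.4578×-0.81815×0.07902 + 0.57501×0.99687×0.99362 = -0.094247 + 0.569553 = 0.475306.
Q̄ = (S₀/π) × [bracket] = (589/π) × 0.475306 = 89.113 W/m².
Ratio Q̄_A / Q̄_B = 44.259 / 89.113 = 0.4967.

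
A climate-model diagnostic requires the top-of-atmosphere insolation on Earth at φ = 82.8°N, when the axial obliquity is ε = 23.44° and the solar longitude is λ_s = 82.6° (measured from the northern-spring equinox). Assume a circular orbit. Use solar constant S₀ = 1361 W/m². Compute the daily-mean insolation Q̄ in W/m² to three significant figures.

Q̄ ≈ 533 W/m²

Solar declination: sin δ = sin ε · sin λ_s = sin 23.44° × sin 82.6° = 0.39448, so δ = +23.233°.
cos H₀ = −tan(+82.8°) tan(+23.233°) = -3.3982 ≤ −1 ⇒ polar day, H₀ = π.
Bracket: H₀ sin φ sin δ + cos φ cos δ sin H₀ = 3.1416×0.99211×0.39448 + 0.12533×0.91891×0.00000 = 1.229520 + 0.000000 = 1.229520.
Q̄ = (S₀/π) × [bracket] = (1361/π) × 1.229520 = 532.7 W/m².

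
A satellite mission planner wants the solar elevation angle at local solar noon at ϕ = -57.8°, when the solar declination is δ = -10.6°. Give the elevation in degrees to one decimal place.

42.8°

At local noon the hour angle is zero, so the zenith angle equals |ϕ − δ| = |-57.8° − (-10.600°)| = 47.200°.
Elevation = 90° − 47.200° = 42.8°.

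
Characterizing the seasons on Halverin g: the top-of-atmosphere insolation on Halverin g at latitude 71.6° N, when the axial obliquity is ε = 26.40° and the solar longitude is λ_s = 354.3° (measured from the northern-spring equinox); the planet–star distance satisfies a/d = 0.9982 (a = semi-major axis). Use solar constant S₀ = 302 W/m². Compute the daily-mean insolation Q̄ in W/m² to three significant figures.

Q̄ ≈ 24.2 W/m²

Solar declination: sin δ = sin ε · sin λ_s = sin 26.40° × sin 354.3° = -0.04416, so δ = -2.531°.
cos H₀ = −tan(+71.6°) tan(-2.531°) = 0.1329, H₀ = 1.4375 rad.
Bracket: H₀ sin φ sin δ + cos φ cos δ sin H₀ = 1.4375×0.94888×-0.04416 + 0.31565×0.99902×0.99113 = -0.060235 + 0.312544 = 0.252309.
Inverse-square distance factor (a/d)² = 0.9982² = 0.996403.
Q̄ = (S₀/π) × 0.996403 × [bracket] = (302/π) × 0.996403 × 0.252309 = 24.17 W/m².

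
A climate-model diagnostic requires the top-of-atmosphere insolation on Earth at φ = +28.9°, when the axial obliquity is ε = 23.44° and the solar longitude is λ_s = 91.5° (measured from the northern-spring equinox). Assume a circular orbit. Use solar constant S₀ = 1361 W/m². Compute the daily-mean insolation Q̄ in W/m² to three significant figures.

Q̄ ≈ 489 W/m²

Solar declination: sin δ = sin ε · sin λ_s = sin 23.44° × sin 91.5° = 0.39765, so δ = +23.431°.
cos H₀ = −tan(+28.9°) tan(+23.431°) = -0.2392, H₀ = 1.8124 rad.
Bracket: H₀ sin φ sin δ + cos φ cos δ sin H₀ = 1.8124×0.48328×0.39765 + 0.87546×0.91754×0.97096 = 0.348300 + 0.779943 = 1.128243.
Q̄ = (S₀/π) × [bracket] = (1361/π) × 1.128243 = 488.8 W/m².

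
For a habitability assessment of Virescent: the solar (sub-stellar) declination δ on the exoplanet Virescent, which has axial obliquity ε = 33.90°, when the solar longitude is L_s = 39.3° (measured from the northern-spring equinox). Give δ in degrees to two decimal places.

sin δ = sin ε · sin L_s = sin 33.90° × sin 39.3° = 0.353265.
δ = arcsin(0.353265) = +20.69°.

δ = +20.69°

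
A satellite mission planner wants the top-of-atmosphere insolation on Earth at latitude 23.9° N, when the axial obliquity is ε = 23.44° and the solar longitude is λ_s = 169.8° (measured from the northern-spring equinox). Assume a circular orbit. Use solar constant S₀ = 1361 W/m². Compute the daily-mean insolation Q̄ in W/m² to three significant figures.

Q̄ ≈ 415 W/m²

Solar declination: sin δ = sin ε · sin λ_s = sin 23.44° × sin 169.8° = 0.07044, so δ = +4.039°.
cos H₀ = −tan(+23.9°) tan(+4.039°) = -0.0313, H₀ = 1.6021 rad.
Bracket: H₀ sin φ sin δ + cos φ cos δ sin H₀ = 1.6021×0.40514×0.07044 + 0.91425×0.99752×0.99951 = 0.045721 + 0.911536 = 0.957257.
Q̄ = (S₀/π) × [bracket] = (1361/π) × 0.957257 = 414.7 W/m².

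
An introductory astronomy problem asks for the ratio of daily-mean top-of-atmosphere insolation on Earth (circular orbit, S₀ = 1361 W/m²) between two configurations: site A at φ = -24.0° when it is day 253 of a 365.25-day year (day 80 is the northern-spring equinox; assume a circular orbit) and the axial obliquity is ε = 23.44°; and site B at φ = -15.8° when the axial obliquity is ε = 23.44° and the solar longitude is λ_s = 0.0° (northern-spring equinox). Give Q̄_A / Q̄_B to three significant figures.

— Configuration A (φ=-24.0°):
Solar longitude: λ_s = 360° × (253 − 80)/365.25 = 170.513°.
sin δ = sin 23.44° × sin 170.513° = 0.06556, so δ = +3.759°.
cos H₀ = −tan(-24.0°) tan(+3.759°) = 0.0293, H₀ = 1.5415 rad.
Bracket: H₀ sin φ sin δ + cos φ cos δ sin H₀ = 1.5415×-0.40674×0.06556 + 0.91355×0.99785×0.99957 = -0.041105 + 0.911194 = 0.870089.
Q̄ = (S₀/π) × [bracket] = (1361/π) × 0.870089 = 376.94 W/m².
— Configuration B (φ=-15.8°):
Solar declination: sin δ = sin ε · sin λ_s = sin 23.44° × sin 0.0° = 0.00000, so δ = +0.000°.
cos H₀ = −tan(-15.8°) tan(+0.000°) = 0.0000, H₀ = 1.5708 rad.
Bracket: H₀ sin φ sin δ + cos φ cos δ sin H₀ = 1.5708×-0.27228×0.00000 + 0.96222×1.00000×1.00000 = -0.000000 + 0.962220 = 0.962220.
Q̄ = (S₀/π) × [bracket] = (1361/π) × 0.962220 = 416.85 W/m².
Ratio Q̄_A / Q̄_B = 376.94 / 416.85 = 0.9043.

Q̄_A / Q̄_B ≈ 0.904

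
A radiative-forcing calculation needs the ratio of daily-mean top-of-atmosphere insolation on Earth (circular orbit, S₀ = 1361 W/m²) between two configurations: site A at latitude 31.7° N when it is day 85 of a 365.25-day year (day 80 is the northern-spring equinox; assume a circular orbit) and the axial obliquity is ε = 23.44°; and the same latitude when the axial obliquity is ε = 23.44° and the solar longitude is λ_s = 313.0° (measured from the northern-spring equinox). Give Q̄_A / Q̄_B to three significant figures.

— Configuration A (φ=+31.7°):
Solar longitude: λ_s = 360° × (85 − 80)/365.25 = 4.928°.
sin δ = sin 23.44° × sin 4.928° = 0.03417, so δ = +1.958°.
cos H₀ = −tan(+31.7°) tan(+1.958°) = -0.0211, H₀ = 1.5919 rad.
Bracket: H₀ sin φ sin δ + cos φ cos δ sin H₀ = 1.5919×0.52547×0.03417 + 0.85081×0.99942×0.99978 = 0.028583 + 0.850129 = 0.878712.
Q̄ = (S₀/π) × [bracket] = (1361/π) × 0.878712 = 380.68 W/m².
— Configuration B (φ=+31.7°):
Solar declination: sin δ = sin ε · sin λ_s = sin 23.44° × sin 313.0° = -0.29092, so δ = -16.913°.
cos H₀ = −tan(+31.7°) tan(-16.913°) = 0.1878, H₀ = 1.3819 rad.
Bracket: H₀ sin φ sin δ + cos φ cos δ sin H₀ = 1.3819×0.52547×-0.29092 + 0.85081×0.95675×0.98221 = -0.211251 + 0.799531 = 0.588280.
Q̄ = (S₀/π) × [bracket] = (1361/π) × 0.588280 = 254.85 W/m².
Ratio Q̄_A / Q̄_B = 380.68 / 254.85 = 1.494.

Q̄_A / Q̄_B ≈ 1.49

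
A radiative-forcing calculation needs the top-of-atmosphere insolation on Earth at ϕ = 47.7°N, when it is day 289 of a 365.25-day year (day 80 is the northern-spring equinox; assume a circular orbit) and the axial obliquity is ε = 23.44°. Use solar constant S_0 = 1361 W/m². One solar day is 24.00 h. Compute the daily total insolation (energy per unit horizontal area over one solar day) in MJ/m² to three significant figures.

Solar longitude: L_s = 360° × (289 − 80)/365.25 = 205.996°.
sin δ = sin 23.44° × sin 205.996° = -0.17435, so δ = -10.041°.
cos h₀ = −tan(+47.7°) tan(-10.041°) = 0.1946, h₀ = 1.3750 rad.
Bracket: h₀ sin ϕ sin δ + cos ϕ cos δ sin h₀ = 1.3750×0.73963×-0.17435 + 0.67301×0.98468×0.98088 = -0.177312 + 0.650029 = 0.472717.
Q̄ = (S_0/π) × [bracket] = (1361/π) × 0.472717 = 204.79 W/m².
Daily total = Q̄ × 24.00 h × 3600 s/h = 204.79 × 24.00 × 3600 / 10⁶ = 17.69 MJ/m².

17.7 MJ/m²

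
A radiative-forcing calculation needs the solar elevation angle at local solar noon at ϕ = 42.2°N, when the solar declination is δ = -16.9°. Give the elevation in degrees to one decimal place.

At local noon the hour angle is zero, so the zenith angle equals |ϕ − δ| = |+42.2° − (-16.900°)| = 59.100°.
Elevation = 90° − 59.100° = 30.9°.

30.9°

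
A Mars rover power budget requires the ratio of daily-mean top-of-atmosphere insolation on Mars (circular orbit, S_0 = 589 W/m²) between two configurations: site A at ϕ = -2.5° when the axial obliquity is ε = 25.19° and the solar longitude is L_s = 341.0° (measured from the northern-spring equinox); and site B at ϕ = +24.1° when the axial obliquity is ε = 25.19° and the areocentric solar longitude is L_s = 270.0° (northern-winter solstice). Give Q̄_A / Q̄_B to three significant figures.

Q̄_A / Q̄_B ≈ 1.75

— Configuration A (ϕ=-2.5°):
Solar declination: sin δ = sin ε · sin L_s = sin 25.19° × sin 341.0° = -0.13857, so δ = -7.965°.
cos h₀ = −tan(-2.5°) tan(-7.965°) = -0.0061, h₀ = 1.5769 rad.
Bracket: h₀ sin ϕ sin δ + cos ϕ cos δ sin h₀ = 1.5769×-0.04362×-0.13857 + 0.99905×0.99035×0.99998 = 0.009531 + 0.989389 = 0.998920.
Q̄ = (S_0/π) × [bracket] = (589/π) × 0.998920 = 187.28 W/m².
— Configuration B (ϕ=+24.1°):
sin δ = sin 25.19° × sin 270.0° = -0.42562, so δ = -25.190°.
cos h₀ = −tan(+24.1°) tan(-25.190°) = 0.2104, h₀ = 1.3588 rad.
Bracket: h₀ sin ϕ sin δ + cos ϕ cos δ sin h₀ = 1.3588×0.40833×-0.42562 + 0.91283×0.90490×0.97762 = -0.236150 + 0.807534 = 0.571384.
Q̄ = (S_0/π) × [bracket] = (589/π) × 0.571384 = 107.13 W/m².
Ratio Q̄_A / Q̄_B = 187.28 / 107.13 = 1.748.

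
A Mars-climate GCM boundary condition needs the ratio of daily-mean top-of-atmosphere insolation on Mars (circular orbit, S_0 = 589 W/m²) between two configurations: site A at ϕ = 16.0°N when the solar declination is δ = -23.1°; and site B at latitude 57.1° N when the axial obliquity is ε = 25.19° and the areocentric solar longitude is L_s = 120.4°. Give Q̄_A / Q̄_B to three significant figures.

Q̄_A / Q̄_B ≈ 0.663

— Configuration A (ϕ=+16.0°):
cos h₀ = −tan(+16.0°) tan(-23.100°) = 0.1223, h₀ = 1.4482 rad.
Bracket: h₀ sin ϕ sin δ + cos ϕ cos δ sin h₀ = 1.4482×0.27564×-0.39234 + 0.96126×0.91982×0.99249 = -0.156615 + 0.877546 = 0.720931.
Q̄ = (S_0/π) × [bracket] = (589/π) × 0.720931 = 135.16 W/m².
— Configuration B (ϕ=+57.1°):
sin δ = sin 25.19° × sin 120.4° = 0.36710, so δ = +21.537°.
cos h₀ = −tan(+57.1°) tan(+21.537°) = -0.6101, h₀ = 2.2269 rad.
Bracket: h₀ sin ϕ sin δ + cos ϕ cos δ sin h₀ = 2.2269×0.83962×0.36710 + 0.54317×0.93018×0.79236 = 0.686385 + 0.400337 = 1.086722.
Q̄ = (S_0/π) × [bracket] = (589/π) × 1.086722 = 203.74 W/m².
Ratio Q̄_A / Q̄_B = 135.16 / 203.74 = 0.6634.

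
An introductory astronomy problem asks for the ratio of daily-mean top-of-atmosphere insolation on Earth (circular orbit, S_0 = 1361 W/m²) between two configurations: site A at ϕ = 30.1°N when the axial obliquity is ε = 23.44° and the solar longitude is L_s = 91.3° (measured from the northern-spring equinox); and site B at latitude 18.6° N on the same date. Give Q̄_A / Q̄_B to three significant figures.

Q̄_A / Q̄_B ≈ 1.05

— Configuration A (ϕ=+30.1°):
Solar declination: sin δ = sin ε · sin L_s = sin 23.44° × sin 91.3° = 0.39769, so δ = +23.434°.
cos h₀ = −tan(+30.1°) tan(+23.434°) = -0.2513, h₀ = 1.8248 rad.
Bracket: h₀ sin ϕ sin δ + cos ϕ cos δ sin h₀ = 1.8248×0.50151×0.39769 + 0.86515×0.91752×0.96792 = 0.363948 + 0.768328 = 1.132276.
Q̄ = (S_0/π) × [bracket] = (1361/π) × 1.132276 = 490.52 W/m².
— Configuration B (ϕ=+18.6°):
cos h₀ = −tan(+18.6°) tan(+23.434°) = -0.1459, h₀ = 1.7172 rad.
Bracket: h₀ sin ϕ sin δ + cos ϕ cos δ sin h₀ = 1.7172×0.31896×0.39769 + 0.94777×0.91752×0.98930 = 0.217822 + 0.860293 = 1.078115.
Q̄ = (S_0/π) × [bracket] = (1361/π) × 1.078115 = 467.06 W/m².
Ratio Q̄_A / Q̄_B = 490.52 / 467.06 = 1.050.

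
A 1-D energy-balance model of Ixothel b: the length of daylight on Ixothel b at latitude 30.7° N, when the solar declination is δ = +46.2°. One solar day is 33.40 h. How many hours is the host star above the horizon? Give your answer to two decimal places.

cos h₀ = −tan ϕ · tan δ = −tan(+30.7°) × tan(+46.200°) = -0.6192, so h₀ = 2.2385 rad = 128.26°.
Daylight = 2h₀/(2π) × 33.40 h = (2.2385/π) × 33.40 = 23.80 h.

23.80 h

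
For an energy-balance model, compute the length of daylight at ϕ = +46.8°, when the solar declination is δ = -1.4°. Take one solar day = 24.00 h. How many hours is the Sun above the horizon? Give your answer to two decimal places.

11.80 h

cos h₀ = −tan ϕ · tan δ = −tan(+46.8°) × tan(-1.400°) = 0.0260, so h₀ = 1.5448 rad = 88.51°.
Daylight = 2h₀/(2π) × 24.00 h = (1.5448/π) × 24.00 = 11.80 h.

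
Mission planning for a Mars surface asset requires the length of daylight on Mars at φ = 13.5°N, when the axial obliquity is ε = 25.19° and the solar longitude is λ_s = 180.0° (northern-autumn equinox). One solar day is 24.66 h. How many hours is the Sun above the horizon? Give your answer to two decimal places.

12.33 h

Solar declination: sin δ = sin ε · sin λ_s = sin 25.19° × sin 180.0° = 0.00000, so δ = +0.000°.
cos H₀ = −tan φ · tan δ = −tan(+13.5°) × tan(+0.000°) = -0.0000, so H₀ = 1.5708 rad = 90.00°.
Daylight = 2H₀/(2π) × 24.66 h = (1.5708/π) × 24.66 = 12.33 h.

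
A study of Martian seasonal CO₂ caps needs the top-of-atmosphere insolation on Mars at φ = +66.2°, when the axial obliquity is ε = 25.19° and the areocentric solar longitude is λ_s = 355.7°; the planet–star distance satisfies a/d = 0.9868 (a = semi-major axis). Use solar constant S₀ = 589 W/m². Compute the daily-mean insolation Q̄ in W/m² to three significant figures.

Q̄ ≈ 65.5 W/m²

sin δ = sin 25.19° × sin 355.7° = -0.03191, so δ = -1.829°.
cos H₀ = −tan(+66.2°) tan(-1.829°) = 0.0724, H₀ = 1.4983 rad.
Bracket: H₀ sin φ sin δ + cos φ cos δ sin H₀ = 1.4983×0.91496×-0.03191 + 0.40355×0.99949×0.99738 = -0.043745 + 0.402287 = 0.358542.
Inverse-square distance factor (a/d)² = 0.9868² = 0.973774.
Q̄ = (S₀/π) × 0.973774 × [bracket] = (589/π) × 0.973774 × 0.358542 = 65.46 W/m².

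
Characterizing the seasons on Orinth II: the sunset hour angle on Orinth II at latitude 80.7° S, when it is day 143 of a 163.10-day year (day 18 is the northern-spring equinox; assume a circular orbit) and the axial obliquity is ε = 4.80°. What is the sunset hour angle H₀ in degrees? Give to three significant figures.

H₀ = 121°

Solar longitude: λ_s = 360° × (143 − 18)/163.10 = 275.904°.
sin δ = sin 4.80° × sin 275.904° = -0.08323, so δ = -4.774°.
cos H₀ = −tan φ · tan δ = −tan(-80.7°) × tan(-4.774°) = -0.5100, so H₀ = 2.1060 rad = 120.67°.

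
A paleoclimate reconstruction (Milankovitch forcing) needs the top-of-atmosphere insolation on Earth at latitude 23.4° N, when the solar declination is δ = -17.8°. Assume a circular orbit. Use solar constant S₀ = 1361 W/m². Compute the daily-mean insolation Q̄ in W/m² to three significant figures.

cos H₀ = −tan(+23.4°) tan(-17.800°) = 0.1389, H₀ = 1.4314 rad.
Bracket: H₀ sin φ sin δ + cos φ cos δ sin H₀ = 1.4314×0.39715×-0.30570 + 0.91775×0.95213×0.99030 = -0.173784 + 0.865341 = 0.691557.
Q̄ = (S₀/π) × [bracket] = (1361/π) × 0.691557 = 299.6 W/m².

Q̄ ≈ 300 W/m²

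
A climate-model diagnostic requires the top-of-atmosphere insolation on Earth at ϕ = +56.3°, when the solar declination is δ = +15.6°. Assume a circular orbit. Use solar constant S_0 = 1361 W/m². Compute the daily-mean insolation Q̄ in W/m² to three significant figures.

cos h₀ = −tan(+56.3°) tan(+15.600°) = -0.4187, h₀ = 2.0028 rad.
Bracket: h₀ sin ϕ sin δ + cos ϕ cos δ sin h₀ = 2.0028×0.83195×0.26892 + 0.55484×0.96316×0.90815 = 0.448082 + 0.485315 = 0.933397.
Q̄ = (S_0/π) × [bracket] = (1361/π) × 0.933397 = 404.4 W/m².

Q̄ ≈ 404 W/m²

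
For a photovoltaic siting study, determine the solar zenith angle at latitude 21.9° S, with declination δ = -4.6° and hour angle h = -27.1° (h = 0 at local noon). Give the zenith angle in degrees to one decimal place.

cos θ_z = sin ϕ sin δ + cos ϕ cos δ cos h = 0.029913 + 0.823311 = 0.853224.
θ_z = arccos(0.853224) = 31.4°.

θ_z = 31.4°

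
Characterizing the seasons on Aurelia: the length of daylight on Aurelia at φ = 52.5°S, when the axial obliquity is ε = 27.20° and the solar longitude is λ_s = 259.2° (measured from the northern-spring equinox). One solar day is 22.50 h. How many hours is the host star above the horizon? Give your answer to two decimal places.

16.36 h

Solar declination: sin δ = sin ε · sin λ_s = sin 27.20° × sin 259.2° = -0.44900, so δ = -26.680°.
cos H₀ = −tan φ · tan δ = −tan(-52.5°) × tan(-26.680°) = -0.6549, so H₀ = 2.2848 rad = 130.91°.
Daylight = 2H₀/(2π) × 22.50 h = (2.2848/π) × 22.50 = 16.36 h.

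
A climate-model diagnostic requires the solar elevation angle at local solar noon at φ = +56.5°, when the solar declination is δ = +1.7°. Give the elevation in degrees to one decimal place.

At local noon the hour angle is zero, so the zenith angle equals |φ − δ| = |+56.5° − (+1.700°)| = 54.800°.
Elevation = 90° − 54.800° = 35.2°.

35.2°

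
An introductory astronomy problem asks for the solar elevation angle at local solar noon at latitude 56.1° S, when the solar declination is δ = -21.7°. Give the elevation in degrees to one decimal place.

55.6°

At local noon the hour angle is zero, so the zenith angle equals |φ − δ| = |-56.1° − (-21.700°)| = 34.400°.
Elevation = 90° − 34.400° = 55.6°.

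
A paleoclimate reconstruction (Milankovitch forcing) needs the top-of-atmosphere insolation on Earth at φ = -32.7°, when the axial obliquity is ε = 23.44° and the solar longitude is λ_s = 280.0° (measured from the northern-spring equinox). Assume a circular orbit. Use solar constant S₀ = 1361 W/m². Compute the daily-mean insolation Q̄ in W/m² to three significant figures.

Solar declination: sin δ = sin ε · sin λ_s = sin 23.44° × sin 280.0° = -0.39175, so δ = -23.063°.
cos H₀ = −tan(-32.7°) tan(-23.063°) = -0.2733, H₀ = 1.8477 rad.
Bracket: H₀ sin φ sin δ + cos φ cos δ sin H₀ = 1.8477×-0.54024×-0.39175 + 0.84151×0.92007×0.96192 = 0.391045 + 0.744765 = 1.135810.
Q̄ = (S₀/π) × [bracket] = (1361/π) × 1.135810 = 492.1 W/m².

Q̄ ≈ 492 W/m²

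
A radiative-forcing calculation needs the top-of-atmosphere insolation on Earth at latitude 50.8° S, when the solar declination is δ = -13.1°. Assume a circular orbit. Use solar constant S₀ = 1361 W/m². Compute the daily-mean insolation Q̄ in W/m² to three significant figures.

cos H₀ = −tan(-50.8°) tan(-13.100°) = -0.2853, H₀ = 1.8601 rad.
Bracket: H₀ sin φ sin δ + cos φ cos δ sin H₀ = 1.8601×-0.77494×-0.22665 + 0.63203×0.97398×0.95843 = 0.326708 + 0.589995 = 0.916703.
Q̄ = (S₀/π) × [bracket] = (1361/π) × 0.916703 = 397.1 W/m².

Q̄ ≈ 397 W/m²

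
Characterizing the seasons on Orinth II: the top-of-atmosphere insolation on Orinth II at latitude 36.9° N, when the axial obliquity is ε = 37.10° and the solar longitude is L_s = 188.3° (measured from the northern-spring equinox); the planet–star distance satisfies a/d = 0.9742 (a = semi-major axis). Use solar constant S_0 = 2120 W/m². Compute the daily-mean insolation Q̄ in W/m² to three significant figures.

Q̄ ≈ 459 W/m²

Solar declination: sin δ = sin ε · sin L_s = sin 37.10° × sin 188.3° = -0.08708, so δ = -4.995°.
cos h₀ = −tan(+36.9°) tan(-4.995°) = 0.0656, h₀ = 1.5051 rad.
Bracket: h₀ sin ϕ sin δ + cos ϕ cos δ sin h₀ = 1.5051×0.60042×-0.08708 + 0.79968×0.99620×0.99784 = -0.078694 + 0.794920 = 0.716226.
Inverse-square distance factor (a/d)² = 0.9742² = 0.949066.
Q̄ = (S_0/π) × 0.949066 × [bracket] = (2120/π) × 0.949066 × 0.716226 = 458.7 W/m².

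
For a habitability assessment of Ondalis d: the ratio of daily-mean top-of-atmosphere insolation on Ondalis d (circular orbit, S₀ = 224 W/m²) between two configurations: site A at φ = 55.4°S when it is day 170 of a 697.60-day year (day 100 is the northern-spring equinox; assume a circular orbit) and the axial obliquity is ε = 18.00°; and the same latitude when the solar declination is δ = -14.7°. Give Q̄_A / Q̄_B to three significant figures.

Q̄_A / Q̄_B ≈ 0.374

— Configuration A (φ=-55.4°):
Solar longitude: λ_s = 360° × (170 − 100)/697.60 = 36.124°.
sin δ = sin 18.00° × sin 36.124° = 0.18218, so δ = +10.497°.
cos H₀ = −tan(-55.4°) tan(+10.497°) = 0.2686, H₀ = 1.2989 rad.
Bracket: H₀ sin φ sin δ + cos φ cos δ sin H₀ = 1.2989×-0.82314×0.18218 + 0.56784×0.98327×0.96326 = -0.194783 + 0.537827 = 0.343044.
Q̄ = (S₀/π) × [bracket] = (224/π) × 0.343044 = 24.460 W/m².
— Configuration B (φ=-55.4°):
cos H₀ = −tan(-55.4°) tan(-14.700°) = -0.3803, H₀ = 1.9609 rad.
Bracket: H₀ sin φ sin δ + cos φ cos δ sin H₀ = 1.9609×-0.82314×-0.25376 + 0.56784×0.96727×0.92487 = 0.409593 + 0.507989 = 0.917582.
Q̄ = (S₀/π) × [bracket] = (224/π) × 0.917582 = 65.425 W/m².
Ratio Q̄_A / Q̄_B = 24.460 / 65.425 = 0.3739.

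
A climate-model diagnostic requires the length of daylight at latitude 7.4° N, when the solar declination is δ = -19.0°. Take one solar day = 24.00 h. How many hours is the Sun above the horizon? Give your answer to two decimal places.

cos H₀ = −tan φ · tan δ = −tan(+7.4°) × tan(-19.000°) = 0.0447, so H₀ = 1.5261 rad = 87.44°.
Daylight = 2H₀/(2π) × 24.00 h = (1.5261/π) × 24.00 = 11.66 h.

11.66 h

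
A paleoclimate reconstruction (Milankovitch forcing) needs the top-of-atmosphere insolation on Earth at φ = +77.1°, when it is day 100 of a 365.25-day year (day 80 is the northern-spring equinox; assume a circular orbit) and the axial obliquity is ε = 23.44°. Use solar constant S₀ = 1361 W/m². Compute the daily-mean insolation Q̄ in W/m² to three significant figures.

Q̄ ≈ 202 W/m²

Solar longitude: λ_s = 360° × (100 − 80)/365.25 = 19.713°.
sin δ = sin 23.44° × sin 19.713° = 0.13417, so δ = +7.711°.
cos H₀ = −tan(+77.1°) tan(+7.711°) = -0.5912, H₀ = 2.2033 rad.
Bracket: H₀ sin φ sin δ + cos φ cos δ sin H₀ = 2.2033×0.97476×0.13417 + 0.22325×0.99096×0.80654 = 0.288155 + 0.178432 = 0.466587.
Q̄ = (S₀/π) × [bracket] = (1361/π) × 0.466587 = 202.1 W/m².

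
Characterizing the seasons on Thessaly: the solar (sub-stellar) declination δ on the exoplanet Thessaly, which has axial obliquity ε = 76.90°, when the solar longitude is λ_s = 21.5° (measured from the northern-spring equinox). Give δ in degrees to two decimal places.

δ = +20.91°

sin δ = sin ε · sin λ_s = sin 76.90° × sin 21.5° = 0.356963.
δ = arcsin(0.356963) = +20.91°.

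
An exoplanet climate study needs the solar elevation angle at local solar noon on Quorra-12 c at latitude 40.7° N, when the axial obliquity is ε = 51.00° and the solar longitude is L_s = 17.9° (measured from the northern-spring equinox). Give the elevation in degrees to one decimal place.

63.1°

Solar declination: sin δ = sin ε · sin L_s = sin 51.00° × sin 17.9° = 0.23886, so δ = +13.819°.
At local noon the hour angle is zero, so the zenith angle equals |ϕ − δ| = |+40.7° − (+13.819°)| = 26.881°.
Elevation = 90° − 26.881° = 63.1°.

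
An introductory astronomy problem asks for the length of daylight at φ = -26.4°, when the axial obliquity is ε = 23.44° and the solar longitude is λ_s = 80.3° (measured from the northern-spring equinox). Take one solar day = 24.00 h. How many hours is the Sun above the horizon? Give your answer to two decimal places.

Solar declination: sin δ = sin ε · sin λ_s = sin 23.44° × sin 80.3° = 0.39210, so δ = +23.085°.
cos H₀ = −tan φ · tan δ = −tan(-26.4°) × tan(+23.085°) = 0.2116, so H₀ = 1.3576 rad = 77.78°.
Daylight = 2H₀/(2π) × 24.00 h = (1.3576/π) × 24.00 = 10.37 h.

10.37 h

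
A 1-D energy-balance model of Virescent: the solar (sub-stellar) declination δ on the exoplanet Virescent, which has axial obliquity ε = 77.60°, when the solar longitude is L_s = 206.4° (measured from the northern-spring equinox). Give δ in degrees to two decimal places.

δ = -25.74°

sin δ = sin ε · sin L_s = sin 77.60° × sin 206.4° = -0.434263.
δ = arcsin(-0.434263) = -25.74°.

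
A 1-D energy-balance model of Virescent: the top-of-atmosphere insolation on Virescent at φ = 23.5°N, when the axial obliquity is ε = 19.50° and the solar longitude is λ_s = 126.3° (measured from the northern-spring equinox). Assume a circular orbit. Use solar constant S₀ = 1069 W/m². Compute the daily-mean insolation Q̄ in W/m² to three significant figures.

Solar declination: sin δ = sin ε · sin λ_s = sin 19.50° × sin 126.3° = 0.26902, so δ = +15.606°.
cos H₀ = −tan(+23.5°) tan(+15.606°) = -0.1215, H₀ = 1.6925 rad.
Bracket: H₀ sin φ sin δ + cos φ cos δ sin H₀ = 1.6925×0.39875×0.26902 + 0.91706×0.96313×0.99260 = 0.181557 + 0.876712 = 1.058269.
Q̄ = (S₀/π) × [bracket] = (1069/π) × 1.058269 = 360.1 W/m².

Q̄ ≈ 360 W/m²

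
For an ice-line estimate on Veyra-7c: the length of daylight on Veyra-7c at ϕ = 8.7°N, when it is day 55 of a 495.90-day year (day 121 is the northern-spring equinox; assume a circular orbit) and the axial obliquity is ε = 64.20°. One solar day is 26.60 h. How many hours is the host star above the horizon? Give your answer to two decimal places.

Solar longitude: L_s = 360° × (55 − 121)/495.90 = -47.913°, i.e. -47.913° + 360° = 312.087°.
sin δ = sin 64.20° × sin 312.087° = -0.66815, so δ = -41.924°.
cos h₀ = −tan ϕ · tan δ = −tan(+8.7°) × tan(-41.924°) = 0.1374, so h₀ = 1.4329 rad = 82.10°.
Daylight = 2h₀/(2π) × 26.60 h = (1.4329/π) × 26.60 = 12.13 h.

12.13 h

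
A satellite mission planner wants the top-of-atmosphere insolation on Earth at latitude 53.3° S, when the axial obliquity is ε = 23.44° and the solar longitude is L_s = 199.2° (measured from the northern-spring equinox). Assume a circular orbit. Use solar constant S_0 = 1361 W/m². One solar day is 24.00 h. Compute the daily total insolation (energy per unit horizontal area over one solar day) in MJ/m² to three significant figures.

Solar declination: sin δ = sin ε · sin L_s = sin 23.44° × sin 199.2° = -0.13082, so δ = -7.517°.
cos h₀ = −tan(-53.3°) tan(-7.517°) = -0.1770, h₀ = 1.7488 rad.
Bracket: h₀ sin ϕ sin δ + cos ϕ cos δ sin h₀ = 1.7488×-0.80178×-0.13082 + 0.59763×0.99141×0.98421 = 0.183430 + 0.583141 = 0.766571.
Q̄ = (S_0/π) × [bracket] = (1361/π) × 0.766571 = 332.09 W/m².
Daily total = Q̄ × 24.00 h × 3600 s/h = 332.09 × 24.00 × 3600 / 10⁶ = 28.69 MJ/m².

28.7 MJ/m²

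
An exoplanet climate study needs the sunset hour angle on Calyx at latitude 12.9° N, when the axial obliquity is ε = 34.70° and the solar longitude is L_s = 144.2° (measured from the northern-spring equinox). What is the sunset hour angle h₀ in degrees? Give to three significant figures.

h₀ = 94.6°

Solar declination: sin δ = sin ε · sin L_s = sin 34.70° × sin 144.2° = 0.33300, so δ = +19.451°.
cos h₀ = −tan ϕ · tan δ = −tan(+12.9°) × tan(+19.451°) = -0.0809, so h₀ = 1.6518 rad = 94.64°.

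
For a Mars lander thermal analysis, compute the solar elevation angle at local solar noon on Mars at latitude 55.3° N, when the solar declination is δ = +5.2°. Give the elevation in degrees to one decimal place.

At local noon the hour angle is zero, so the zenith angle equals |ϕ − δ| = |+55.3° − (+5.200°)| = 50.100°.
Elevation = 90° − 50.100° = 39.9°.

39.9°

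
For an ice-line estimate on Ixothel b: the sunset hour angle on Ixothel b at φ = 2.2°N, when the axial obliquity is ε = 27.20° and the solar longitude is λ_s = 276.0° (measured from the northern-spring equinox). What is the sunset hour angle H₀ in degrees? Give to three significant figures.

H₀ = 88.9°

Solar declination: sin δ = sin ε · sin λ_s = sin 27.20° × sin 276.0° = -0.45459, so δ = -27.039°.
cos H₀ = −tan φ · tan δ = −tan(+2.2°) × tan(-27.039°) = 0.0196, so H₀ = 1.5512 rad = 88.88°.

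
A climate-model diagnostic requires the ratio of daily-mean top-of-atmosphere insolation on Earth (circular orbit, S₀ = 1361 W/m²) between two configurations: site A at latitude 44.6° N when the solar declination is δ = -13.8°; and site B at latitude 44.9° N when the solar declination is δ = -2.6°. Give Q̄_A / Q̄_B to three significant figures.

— Configuration A (φ=+44.6°):
cos H₀ = −tan(+44.6°) tan(-13.800°) = 0.2422, H₀ = 1.3261 rad.
Bracket: H₀ sin φ sin δ + cos φ cos δ sin H₀ = 1.3261×0.70215×-0.23853 + 0.71203×0.97113×0.97022 = -0.222100 + 0.670882 = 0.448782.
Q̄ = (S₀/π) × [bracket] = (1361/π) × 0.448782 = 194.42 W/m².
— Configuration B (φ=+44.9°):
cos H₀ = −tan(+44.9°) tan(-2.600°) = 0.0453, H₀ = 1.5255 rad.
Bracket: H₀ sin φ sin δ + cos φ cos δ sin H₀ = 1.5255×0.70587×-0.04536 + 0.70834×0.99897×0.99898 = -0.048844 + 0.706889 = 0.658045.
Q̄ = (S₀/π) × [bracket] = (1361/π) × 0.658045 = 285.08 W/m².
Ratio Q̄_A / Q̄_B = 194.42 / 285.08 = 0.6820.

Q̄_A / Q̄_B ≈ 0.682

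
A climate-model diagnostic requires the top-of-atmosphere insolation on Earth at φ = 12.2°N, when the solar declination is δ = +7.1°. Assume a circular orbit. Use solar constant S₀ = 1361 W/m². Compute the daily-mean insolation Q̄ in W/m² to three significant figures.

Q̄ ≈ 438 W/m²

cos H₀ = −tan(+12.2°) tan(+7.100°) = -0.0269, H₀ = 1.5977 rad.
Bracket: H₀ sin φ sin δ + cos φ cos δ sin H₀ = 1.5977×0.21132×0.12360 + 0.97742×0.99233×0.99964 = 0.041731 + 0.969574 = 1.011305.
Q̄ = (S₀/π) × [bracket] = (1361/π) × 1.011305 = 438.1 W/m².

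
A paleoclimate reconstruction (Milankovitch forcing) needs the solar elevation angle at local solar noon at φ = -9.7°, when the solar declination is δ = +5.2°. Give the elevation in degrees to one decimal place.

75.1°

At local noon the hour angle is zero, so the zenith angle equals |φ − δ| = |-9.7° − (+5.200°)| = 14.900°.
Elevation = 90° − 14.900° = 75.1°.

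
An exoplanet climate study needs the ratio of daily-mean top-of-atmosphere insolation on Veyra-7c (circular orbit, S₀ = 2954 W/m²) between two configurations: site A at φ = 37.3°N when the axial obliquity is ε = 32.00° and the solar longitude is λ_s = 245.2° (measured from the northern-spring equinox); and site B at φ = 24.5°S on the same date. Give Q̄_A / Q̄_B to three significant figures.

Q̄_A / Q̄_B ≈ 0.265

— Configuration A (φ=+37.3°):
Solar declination: sin δ = sin ε · sin λ_s = sin 32.00° × sin 245.2° = -0.48105, so δ = -28.754°.
cos H₀ = −tan(+37.3°) tan(-28.754°) = 0.4180, H₀ = 1.1395 rad.
Bracket: H₀ sin φ sin δ + cos φ cos δ sin H₀ = 1.1395×0.60599×-0.48105 + 0.79547×0.87669×0.90845 = -0.332177 + 0.633535 = 0.301358.
Q̄ = (S₀/π) × [bracket] = (2954/π) × 0.301358 = 283.36 W/m².
— Configuration B (φ=-24.5°):
cos H₀ = −tan(-24.5°) tan(-28.754°) = -0.2501, H₀ = 1.8235 rad.
Bracket: H₀ sin φ sin δ + cos φ cos δ sin H₀ = 1.8235×-0.41469×-0.48105 + 0.90996×0.87669×0.96823 = 0.363764 + 0.772408 = 1.136172.
Q̄ = (S₀/π) × [bracket] = (2954/π) × 1.136172 = 1068.3 W/m².
Ratio Q̄_A / Q̄_B = 283.36 / 1068.3 = 0.2652.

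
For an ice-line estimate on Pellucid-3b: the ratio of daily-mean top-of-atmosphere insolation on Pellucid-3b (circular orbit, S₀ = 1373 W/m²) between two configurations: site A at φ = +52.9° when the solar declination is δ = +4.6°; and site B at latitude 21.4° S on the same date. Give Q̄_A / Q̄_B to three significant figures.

— Configuration A (φ=+52.9°):
cos H₀ = −tan(+52.9°) tan(+4.600°) = -0.1064, H₀ = 1.6774 rad.
Bracket: H₀ sin φ sin δ + cos φ cos δ sin H₀ = 1.6774×0.79758×0.08020 + 0.60321×0.99678×0.99433 = 0.107296 + 0.597858 = 0.705154.
Q̄ = (S₀/π) × [bracket] = (1373/π) × 0.705154 = 308.18 W/m².
— Configuration B (φ=-21.4°):
cos H₀ = −tan(-21.4°) tan(+4.600°) = 0.0315, H₀ = 1.5393 rad.
Bracket: H₀ sin φ sin δ + cos φ cos δ sin H₀ = 1.5393×-0.36488×0.08020 + 0.93106×0.99678×0.99950 = -0.045045 + 0.927598 = 0.882553.
Q̄ = (S₀/π) × [bracket] = (1373/π) × 0.882553 = 385.71 W/m².
Ratio Q̄_A / Q̄_B = 308.18 / 385.71 = 0.7990.

Q̄_A / Q̄_B ≈ 0.799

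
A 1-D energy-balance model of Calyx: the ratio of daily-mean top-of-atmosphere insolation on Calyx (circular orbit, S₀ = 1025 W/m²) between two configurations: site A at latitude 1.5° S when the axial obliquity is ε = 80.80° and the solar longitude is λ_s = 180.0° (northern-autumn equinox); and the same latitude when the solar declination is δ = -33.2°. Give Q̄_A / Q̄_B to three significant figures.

— Configuration A (φ=-1.5°):
Solar declination: sin δ = sin ε · sin λ_s = sin 80.80° × sin 180.0° = 0.00000, so δ = +0.000°.
cos H₀ = −tan(-1.5°) tan(+0.000°) = 0.0000, H₀ = 1.5708 rad.
Bracket: H₀ sin φ sin δ + cos φ cos δ sin H₀ = 1.5708×-0.02618×0.00000 + 0.99966×1.00000×1.00000 = -0.000000 + 0.999660 = 0.999660.
Q̄ = (S₀/π) × [bracket] = (1025/π) × 0.999660 = 326.16 W/m².
— Configuration B (φ=-1.5°):
cos H₀ = −tan(-1.5°) tan(-33.200°) = -0.0171, H₀ = 1.5879 rad.
Bracket: H₀ sin φ sin δ + cos φ cos δ sin H₀ = 1.5879×-0.02618×-0.54756 + 0.99966×0.83676×0.99985 = 0.022763 + 0.836350 = 0.859113.
Q̄ = (S₀/π) × [bracket] = (1025/π) × 0.859113 = 280.30 W/m².
Ratio Q̄_A / Q̄_B = 326.16 / 280.30 = 1.164.

Q̄_A / Q̄_B ≈ 1.16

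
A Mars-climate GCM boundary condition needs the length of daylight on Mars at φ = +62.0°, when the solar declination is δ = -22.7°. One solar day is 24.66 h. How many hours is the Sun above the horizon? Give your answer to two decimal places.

5.22 h

cos H₀ = −tan φ · tan δ = −tan(+62.0°) × tan(-22.700°) = 0.7867, so H₀ = 0.6653 rad = 38.12°.
Daylight = 2H₀/(2π) × 24.66 h = (0.6653/π) × 24.66 = 5.22 h.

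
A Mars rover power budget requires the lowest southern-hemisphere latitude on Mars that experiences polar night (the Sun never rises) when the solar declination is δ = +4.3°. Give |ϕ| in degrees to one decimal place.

Polar night requires cos h₀ = −tan ϕ tan δ ≥ 1, i.e. tan ϕ tan δ ≤ −1.
The boundary is |tan ϕ| · |tan δ| = 1, so |ϕ| = 90° − |δ| = 90° − 4.3° = 85.7° in the southern hemisphere.

|ϕ| = 85.7°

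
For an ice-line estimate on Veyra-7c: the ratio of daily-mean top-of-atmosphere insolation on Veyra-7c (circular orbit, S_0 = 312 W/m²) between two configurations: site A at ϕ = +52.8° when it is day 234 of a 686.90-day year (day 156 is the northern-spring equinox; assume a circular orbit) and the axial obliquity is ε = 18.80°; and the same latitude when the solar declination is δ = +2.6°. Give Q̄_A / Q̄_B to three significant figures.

Q̄_A / Q̄_B ≈ 1.33

— Configuration A (ϕ=+52.8°):
Solar longitude: L_s = 360° × (234 − 156)/686.90 = 40.879°.
sin δ = sin 18.80° × sin 40.879° = 0.21091, so δ = +12.176°.
cos h₀ = −tan(+52.8°) tan(+12.176°) = -0.2843, h₀ = 1.8590 rad.
Bracket: h₀ sin ϕ sin δ + cos ϕ cos δ sin h₀ = 1.8590×0.79653×0.21091 + 0.60460×0.97750×0.95875 = 0.312305 + 0.566618 = 0.878923.
Q̄ = (S_0/π) × [bracket] = (312/π) × 0.878923 = 87.288 W/m².
— Configuration B (ϕ=+52.8°):
cos h₀ = −tan(+52.8°) tan(+2.600°) = -0.0598, h₀ = 1.6307 rad.
Bracket: h₀ sin ϕ sin δ + cos ϕ cos δ sin h₀ = 1.6307×0.79653×0.04536 + 0.60460×0.99897×0.99821 = 0.058918 + 0.602896 = 0.661814.
Q̄ = (S_0/π) × [bracket] = (312/π) × 0.661814 = 65.727 W/m².
Ratio Q̄_A / Q̄_B = 87.288 / 65.727 = 1.328.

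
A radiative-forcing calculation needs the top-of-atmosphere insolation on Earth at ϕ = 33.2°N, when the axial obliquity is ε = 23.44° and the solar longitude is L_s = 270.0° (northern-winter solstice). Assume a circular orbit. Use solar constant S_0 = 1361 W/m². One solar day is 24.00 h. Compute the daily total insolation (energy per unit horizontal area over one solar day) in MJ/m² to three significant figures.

17.1 MJ/m²

Solar declination: sin δ = sin ε · sin L_s = sin 23.44° × sin 270.0° = -0.39779, so δ = -23.440°.
cos h₀ = −tan(+33.2°) tan(-23.440°) = 0.2837, h₀ = 1.2831 rad.
Bracket: h₀ sin ϕ sin δ + cos ϕ cos δ sin h₀ = 1.2831×0.54756×-0.39779 + 0.83676×0.91748×0.95891 = -0.279477 + 0.736165 = 0.456688.
Q̄ = (S_0/π) × [bracket] = (1361/π) × 0.456688 = 197.85 W/m².
Daily total = Q̄ × 24.00 h × 3600 s/h = 197.85 × 24.00 × 3600 / 10⁶ = 17.09 MJ/m².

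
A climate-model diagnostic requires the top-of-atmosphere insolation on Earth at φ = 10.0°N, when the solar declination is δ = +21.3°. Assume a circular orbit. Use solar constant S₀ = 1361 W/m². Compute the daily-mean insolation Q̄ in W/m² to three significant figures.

cos H₀ = −tan(+10.0°) tan(+21.300°) = -0.0687, H₀ = 1.6396 rad.
Bracket: H₀ sin φ sin δ + cos φ cos δ sin H₀ = 1.6396×0.17365×0.36325 + 0.98481×0.93169×0.99763 = 0.103423 + 0.915363 = 1.018786.
Q̄ = (S₀/π) × [bracket] = (1361/π) × 1.018786 = 441.4 W/m².

Q̄ ≈ 441 W/m²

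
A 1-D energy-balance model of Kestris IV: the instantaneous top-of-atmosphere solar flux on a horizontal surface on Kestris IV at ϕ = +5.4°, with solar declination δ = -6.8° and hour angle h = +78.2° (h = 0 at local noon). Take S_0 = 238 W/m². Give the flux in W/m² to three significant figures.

cos θ_z = sin ϕ sin δ + cos ϕ cos δ cos h = -0.011143 + 0.202156 = 0.191013.
Flux = S_0 · cos θ_z = 238 × 0.191013 = 45.46 W/m².

45.5 W/m²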